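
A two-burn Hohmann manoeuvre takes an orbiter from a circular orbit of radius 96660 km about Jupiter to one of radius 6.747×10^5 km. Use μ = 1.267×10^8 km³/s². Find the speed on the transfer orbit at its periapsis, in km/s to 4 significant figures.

Semi-major axis of the transfer orbit: a_t = (96660 + 6.747×10^5)/2 = 3.8568×10^5 km.
At periapsis, r = 96660 km.
Vis-viva: v = √[μ(2/r − 1/a_t)] = √[1.267×10^8 × (2/96660 − 1/3.8568×10^5)] = 47.89 km/s.

v = 47.89 km/s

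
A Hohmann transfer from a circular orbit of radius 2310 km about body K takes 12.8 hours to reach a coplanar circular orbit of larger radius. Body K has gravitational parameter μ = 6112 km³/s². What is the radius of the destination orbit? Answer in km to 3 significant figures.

Transfer time t = 12.8 hours = 46080 s, and t = π√(a_t³/μ).
So a_t = (μ t²/π²)^(1/3) = (6112 × (46080)² / π²)^(1/3) = 10956 km.
Since a_t = (r₁ + r₂)/2, r₂ = 2a_t − r₁ = 2×10956 − 2310 = 19602 km.

r₂ = 19600 km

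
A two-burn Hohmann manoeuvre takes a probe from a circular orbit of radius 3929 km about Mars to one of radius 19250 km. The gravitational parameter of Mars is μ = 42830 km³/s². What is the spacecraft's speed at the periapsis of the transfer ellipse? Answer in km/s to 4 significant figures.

Transfer-ellipse semi-major axis a_t = (r₁ + r₂)/2 = (3929 + 19250)/2 = 11589.5 km.
The periapsis of the transfer ellipse is at r = 3929 km.
Applying v² = μ(2/r − 1/a_t): v = 4.255 km/s.

v = 4.255 km/s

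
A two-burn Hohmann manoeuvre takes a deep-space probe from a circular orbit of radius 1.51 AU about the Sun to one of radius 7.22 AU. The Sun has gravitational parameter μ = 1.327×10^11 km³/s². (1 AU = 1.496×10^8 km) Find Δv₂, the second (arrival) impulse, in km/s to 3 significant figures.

Δv₂ = 4.56 km/s

In km: r₁ = 1.51 × 1.496×10^8 = 2.25896×10^8 km; r₂ = 7.22 × 1.496×10^8 = 1.080112×10^9 km.
Transfer-ellipse semi-major axis a_t = (r₁ + r₂)/2 = (2.25896×10^8 + 1.080112×10^9)/2 = 6.53004×10^8 km.
Circular speed at r = 1.080112×10^9 km: v_c = √(μ/r) = 11.084 km/s.
Vis-viva on the transfer ellipse at r = 1.080112×10^9 km gives v_t = √[μ(2/r − 1/a_t)] = 6.5192 km/s.
Δv₂ = |v_t − v_c| = |6.5192 − 11.084| = 4.565 km/s.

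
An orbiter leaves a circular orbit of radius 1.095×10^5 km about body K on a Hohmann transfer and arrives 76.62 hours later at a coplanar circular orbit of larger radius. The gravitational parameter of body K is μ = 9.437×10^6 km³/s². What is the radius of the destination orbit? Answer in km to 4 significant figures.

Transfer time t = 76.62 hours = 2.75832×10^5 s, and t = π√(a_t³/μ).
So a_t = (μ t²/π²)^(1/3) = (9.437×10^6 × (2.75832×10^5)² / π²)^(1/3) = 4.1745×10^5 km.
Since a_t = (r₁ + r₂)/2, r₂ = 2a_t − r₁ = 2×4.1745×10^5 − 1.095×10^5 = 7.254×10^5 km.

r₂ = 7.254×10^5 km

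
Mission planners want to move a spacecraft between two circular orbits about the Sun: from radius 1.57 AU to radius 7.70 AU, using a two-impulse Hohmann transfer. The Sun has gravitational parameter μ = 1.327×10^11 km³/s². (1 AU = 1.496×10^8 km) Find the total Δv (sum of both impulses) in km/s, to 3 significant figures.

Δv = 11.4 km/s

In km: r₁ = 1.57 × 1.496×10^8 = 2.34872×10^8 km; r₂ = 7.70 × 1.496×10^8 = 1.15192×10^9 km.
The Hohmann ellipse has a_t = (r₁ + r₂)/2 = 6.93396×10^8 km.
Circular speed at r₁: v₁ = √(μ/r₁) = √(1.327×10^11/2.34872×10^8) = 23.7695 km/s.
Transfer-orbit speed at r₁ (vis-viva equation): v_p = √[μ(2/r₁ − 1/a_t)] = 30.6366 km/s.
First burn Δv₁ = |v_p − v₁| = 6.867 km/s.
Circular speed at r₂: v₂ = √(μ/r₂) = 10.733 km/s.
Transfer-orbit speed at r₂: v_a = √[μ(2/r₂ − 1/a_t)] = 6.2467 km/s.
Second burn Δv₂ = |v₂ − v_a| = 4.486 km/s.
Δv = Δv₁ + Δv₂ = 6.867 + 4.486 = 11.35 km/s.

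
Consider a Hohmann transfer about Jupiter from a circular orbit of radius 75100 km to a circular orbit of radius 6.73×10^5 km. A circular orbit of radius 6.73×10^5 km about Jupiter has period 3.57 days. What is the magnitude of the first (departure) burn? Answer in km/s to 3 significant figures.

Δv₁ = 14.0 km/s

From Kepler's third law T² = 4π²r³/μ at r = 6.73×10^5 km, T = 3.57 days = 3.57 × 86400 s = 3.08448×10^5 s: μ = 4π²r³/T² = 1.26486×10^8 km³/s².
Semi-major axis of the transfer orbit: a_t = (75100 + 6.730×10^5)/2 = 3.7405×10^5 km.
Circular speed at r = 75100 km: v_c = √(μ/r) = 41.04 km/s.
Vis-viva on the transfer ellipse at r = 75100 km gives v_t = √[μ(2/r − 1/a_t)] = 55.05 km/s.
Δv₁ = |v_t − v_c| = |55.05 − 41.04| = 14.01 km/s.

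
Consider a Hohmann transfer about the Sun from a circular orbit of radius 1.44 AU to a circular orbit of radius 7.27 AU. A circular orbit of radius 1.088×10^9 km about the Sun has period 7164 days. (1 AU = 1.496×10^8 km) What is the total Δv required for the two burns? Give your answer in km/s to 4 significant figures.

From Kepler's third law T² = 4π²r³/μ at r = 1.088×10^9 km, T = 7164 days = 7164 × 86400 s = 6.189696×10^8 s: μ = 4π²r³/T² = 1.32711×10^11 km³/s².
In km: r₁ = 1.44 × 1.496×10^8 = 2.15424×10^8 km; r₂ = 7.27 × 1.496×10^8 = 1.087592×10^9 km.
Semi-major axis of the transfer orbit: a_t = (2.15424×10^8 + 1.087592×10^9)/2 = 6.51508×10^8 km.
Circular speed at r₁: v₁ = √(μ/r₁) = √(1.32711×10^11/2.15424×10^8) = 24.8203 km/s.
On the transfer ellipse at r₁, v² = μ(2/r − 1/a) gives v_p = √[μ(2/r₁ − 1/a_t)] = 32.0686 km/s.
First burn Δv₁ = |v_p − v₁| = 7.248 km/s.
Circular speed at r₂: v₂ = √(μ/r₂) = 11.046 km/s.
Transfer-orbit speed at r₂: v_a = √[μ(2/r₂ − 1/a_t)] = 6.3520 km/s.
Second burn Δv₂ = |v₂ − v_a| = 4.694 km/s.
Δv = Δv₁ + Δv₂ = 7.248 + 4.694 = 11.94 km/s.

Δv = 11.94 km/s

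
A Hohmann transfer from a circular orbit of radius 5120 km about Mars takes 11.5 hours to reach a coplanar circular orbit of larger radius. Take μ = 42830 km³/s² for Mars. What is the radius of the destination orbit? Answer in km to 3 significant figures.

Transfer time t = 11.5 hours = 41400 s, and t = π√(a_t³/μ).
So a_t = (μ t²/π²)^(1/3) = (42830 × (41400)² / π²)^(1/3) = 19520 km.
Since a_t = (r₁ + r₂)/2, r₂ = 2a_t − r₁ = 2×19520 − 5120 = 33920 km.

r₂ = 33900 km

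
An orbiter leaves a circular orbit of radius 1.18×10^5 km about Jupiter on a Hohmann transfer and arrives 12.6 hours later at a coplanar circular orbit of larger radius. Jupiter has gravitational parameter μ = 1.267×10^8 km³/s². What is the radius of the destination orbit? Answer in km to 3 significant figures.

r₂ = 4.78×10^5 km

Transfer time t = 12.6 hours = 45360 s, and t = π√(a_t³/μ).
So a_t = (μ t²/π²)^(1/3) = (1.267×10^8 × (45360)² / π²)^(1/3) = 2.9781×10^5 km.
Since a_t = (r₁ + r₂)/2, r₂ = 2a_t − r₁ = 2×2.9781×10^5 − 1.180×10^5 = 4.7762×10^5 km.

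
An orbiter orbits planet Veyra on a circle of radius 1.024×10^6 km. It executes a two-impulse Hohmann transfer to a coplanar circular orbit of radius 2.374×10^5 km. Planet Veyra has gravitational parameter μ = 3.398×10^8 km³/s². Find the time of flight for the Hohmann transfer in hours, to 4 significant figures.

t = 23.71 hours

Transfer-ellipse semi-major axis a_t = (r₁ + r₂)/2 = (1.024×10^6 + 2.374×10^5)/2 = 6.307×10^5 km.
By Kepler's third law the transfer-orbit period is T = 2π√(a_t³/μ), so t = T/2 = 85360 s.
Converting: 85360 s ÷ 3600 s/hour = 23.71 hours.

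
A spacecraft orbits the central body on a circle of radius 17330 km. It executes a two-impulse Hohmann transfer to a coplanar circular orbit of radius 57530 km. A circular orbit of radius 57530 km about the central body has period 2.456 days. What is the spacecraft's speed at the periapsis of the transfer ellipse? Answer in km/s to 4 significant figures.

v = 3.848 km/s

From Kepler's third law T² = 4π²r³/μ at r = 57530 km, T = 2.456 days = 2.456 × 86400 s = 2.121984×10^5 s: μ = 4π²r³/T² = 1.66939×10^5 km³/s².
Transfer-ellipse semi-major axis a_t = (r₁ + r₂)/2 = (17330 + 57530)/2 = 37430 km.
At periapsis, r = 17330 km.
Applying v² = μ(2/r − 1/a_t): v = 3.848 km/s.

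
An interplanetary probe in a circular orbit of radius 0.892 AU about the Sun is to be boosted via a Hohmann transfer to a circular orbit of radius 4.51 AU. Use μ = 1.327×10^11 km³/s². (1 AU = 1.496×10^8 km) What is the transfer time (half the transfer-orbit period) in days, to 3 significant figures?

In km: r₁ = 0.892 × 1.496×10^8 = 1.334432×10^8 km; r₂ = 4.51 × 1.496×10^8 = 6.74696×10^8 km.
Transfer-ellipse semi-major axis a_t = (r₁ + r₂)/2 = (1.334432×10^8 + 6.74696×10^8)/2 = 4.040696×10^8 km.
By Kepler's third law the transfer-orbit period is T = 2π√(a_t³/μ), so t = T/2 = 7.005×10^7 s.
Converting: 7.005×10^7 s ÷ 86400 s/day = 811 days.

t = 811 days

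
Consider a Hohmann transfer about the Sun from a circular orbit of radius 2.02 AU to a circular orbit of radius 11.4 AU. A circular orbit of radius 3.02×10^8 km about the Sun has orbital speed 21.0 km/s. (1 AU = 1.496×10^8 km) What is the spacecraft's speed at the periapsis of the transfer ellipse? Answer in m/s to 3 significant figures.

v = 27400 m/s

From the circular-orbit relation v² = μ/r at r = 3.02×10^8 km: μ = v²r = (21.0)² × 3.02×10^8 = 1.33182×10^11 km³/s².
In km: r₁ = 2.02 × 1.496×10^8 = 3.02192×10^8 km; r₂ = 11.4 × 1.496×10^8 = 1.70544×10^9 km.
Transfer-ellipse semi-major axis a_t = (r₁ + r₂)/2 = (3.02192×10^8 + 1.70544×10^9)/2 = 1.003816×10^9 km.
The periapsis of the transfer ellipse is at r = 3.02192×10^8 km.
From the vis-viva equation, v = √[μ(2/r − 1/a_t)] = 27.36 km/s.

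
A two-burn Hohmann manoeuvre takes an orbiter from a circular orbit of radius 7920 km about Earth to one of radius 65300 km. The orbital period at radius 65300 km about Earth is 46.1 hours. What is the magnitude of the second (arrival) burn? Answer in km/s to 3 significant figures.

Δv₂ = 1.32 km/s

From Kepler's third law T² = 4π²r³/μ at r = 65300 km, T = 46.1 hours = 46.1 × 3600 s = 1.6596×10^5 s: μ = 4π²r³/T² = 3.99110×10^5 km³/s².
Semi-major axis of the transfer orbit: a_t = (7920 + 65300)/2 = 36610 km.
Circular speed at r = 65300 km: v_c = √(μ/r) = 2.472 km/s.
Vis-viva on the transfer ellipse at r = 65300 km gives v_t = √[μ(2/r − 1/a_t)] = 1.150 km/s.
Δv₂ = |v_t − v_c| = |1.150 − 2.472| = 1.322 km/s.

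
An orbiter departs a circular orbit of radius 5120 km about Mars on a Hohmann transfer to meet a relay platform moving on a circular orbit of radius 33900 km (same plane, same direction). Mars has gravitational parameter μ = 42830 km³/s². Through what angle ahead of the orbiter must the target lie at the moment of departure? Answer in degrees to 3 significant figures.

φ = 101°

The Hohmann ellipse has a_t = (r₁ + r₂)/2 = 19510 km.
Transfer time t = π√(a_t³/μ) = 41368 s.
Target angular speed ω₂ = √(μ/r₂³) = 3.3157×10^-5 rad/s.
Angle swept by the target during transfer: ω₂·t = 1.3716 rad = 78.59°.
The orbiter traverses 180° on the transfer ellipse, so the target must lead by 180° − 78.59° = 101°.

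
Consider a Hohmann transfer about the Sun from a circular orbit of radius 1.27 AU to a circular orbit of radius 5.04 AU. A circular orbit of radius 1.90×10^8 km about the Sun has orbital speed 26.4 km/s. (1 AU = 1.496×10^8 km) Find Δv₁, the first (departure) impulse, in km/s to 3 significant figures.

Δv₁ = 6.97 km/s

From the circular-orbit relation v² = μ/r at r = 1.90×10^8 km: μ = v²r = (26.4)² × 1.90×10^8 = 1.32422×10^11 km³/s².
In km: r₁ = 1.27 × 1.496×10^8 = 1.89992×10^8 km; r₂ = 5.04 × 1.496×10^8 = 7.53984×10^8 km.
Semi-major axis of the transfer orbit: a_t = (1.89992×10^8 + 7.53984×10^8)/2 = 4.71988×10^8 km.
Circular speed at r = 1.89992×10^8 km: v_c = √(μ/r) = 26.401 km/s.
Vis-viva on the transfer ellipse at r = 1.89992×10^8 km gives v_t = √[μ(2/r − 1/a_t)] = 33.368 km/s.
Δv₁ = |v_t − v_c| = |33.368 − 26.401| = 6.967 km/s.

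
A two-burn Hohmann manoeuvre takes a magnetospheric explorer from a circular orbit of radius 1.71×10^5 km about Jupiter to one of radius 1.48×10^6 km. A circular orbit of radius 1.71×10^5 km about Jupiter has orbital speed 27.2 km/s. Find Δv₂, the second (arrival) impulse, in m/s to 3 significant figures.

From the circular-orbit relation v² = μ/r at r = 1.71×10^5 km: μ = v²r = (27.2)² × 1.71×10^5 = 1.26513×10^8 km³/s².
The Hohmann ellipse has a_t = (r₁ + r₂)/2 = 8.255×10^5 km.
On the circular orbit at r = 1.480×10^6 km, v_c = √(μ/r) = 9.246 km/s.
Transfer-orbit speed at the same r (vis-viva, a = a_t): v_t = √[μ(2/r − 1/a_t)] = 4.208 km/s.
Δv₂ = |v_t − v_c| = |4.208 − 9.246| = 5.038 km/s.

Δv₂ = 5040 m/s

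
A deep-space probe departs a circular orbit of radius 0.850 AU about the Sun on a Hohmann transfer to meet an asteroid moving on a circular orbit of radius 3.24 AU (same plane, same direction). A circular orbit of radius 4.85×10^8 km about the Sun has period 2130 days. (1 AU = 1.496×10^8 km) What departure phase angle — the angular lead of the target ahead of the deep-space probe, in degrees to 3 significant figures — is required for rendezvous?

From Kepler's third law T² = 4π²r³/μ at r = 4.85×10^8 km, T = 2130 days = 2130 × 86400 s = 1.84032×10^8 s: μ = 4π²r³/T² = 1.32984×10^11 km³/s².
In km: r₁ = 0.850 × 1.496×10^8 = 1.2716×10^8 km; r₂ = 3.24 × 1.496×10^8 = 4.84704×10^8 km.
Semi-major axis of the transfer orbit: a_t = (1.2716×10^8 + 4.84704×10^8)/2 = 3.05932×10^8 km.
Transfer time t = π√(a_t³/μ) = 4.6099×10^7 s.
Target angular speed ω₂ = √(μ/r₂³) = 3.4173×10^-8 rad/s.
Angle swept by the target during transfer: ω₂·t = 1.5753 rad = 90.26°.
The deep-space probe traverses 180° on the transfer ellipse, so the target must lead by 180° − 90.26° = 89.7°.

φ = 89.7°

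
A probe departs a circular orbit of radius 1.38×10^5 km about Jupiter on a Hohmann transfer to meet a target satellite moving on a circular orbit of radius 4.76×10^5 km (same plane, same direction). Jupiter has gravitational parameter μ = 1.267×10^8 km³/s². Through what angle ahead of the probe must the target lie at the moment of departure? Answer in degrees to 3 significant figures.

Transfer-ellipse semi-major axis a_t = (r₁ + r₂)/2 = (1.380×10^5 + 4.760×10^5)/2 = 3.070×10^5 km.
Transfer time t = π√(a_t³/μ) = 47475 s.
Target angular speed ω₂ = √(μ/r₂³) = 3.4275×10^-5 rad/s.
Angle swept by the target during transfer: ω₂·t = 1.6272 rad = 93.23°.
Arrival is 180° from departure on the ellipse, so φ = 180° − 93.23° = 86.8°.

φ = 86.8°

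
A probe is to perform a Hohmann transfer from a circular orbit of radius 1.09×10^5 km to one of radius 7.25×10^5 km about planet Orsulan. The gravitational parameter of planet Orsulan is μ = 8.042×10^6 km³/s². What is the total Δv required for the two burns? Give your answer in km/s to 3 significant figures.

Δv = 4.36 km/s

Semi-major axis of the transfer orbit: a_t = (1.090×10^5 + 7.250×10^5)/2 = 4.170×10^5 km.
Circular speed at r₁: v₁ = √(μ/r₁) = √(8.042×10^6/1.090×10^5) = 8.58952 km/s.
Transfer-orbit speed at r₁ (vis-viva equation): v_p = √[μ(2/r₁ − 1/a_t)] = 11.3258 km/s.
First burn Δv₁ = |v_p − v₁| = 2.736 km/s.
Circular speed at r₂: v₂ = √(μ/r₂) = 3.331 km/s.
Transfer-orbit speed at r₂: v_a = √[μ(2/r₂ − 1/a_t)] = 1.703 km/s.
Second burn Δv₂ = |v₂ − v_a| = 1.628 km/s.
Total Δv = Δv₁ + Δv₂ = 4.364 km/s.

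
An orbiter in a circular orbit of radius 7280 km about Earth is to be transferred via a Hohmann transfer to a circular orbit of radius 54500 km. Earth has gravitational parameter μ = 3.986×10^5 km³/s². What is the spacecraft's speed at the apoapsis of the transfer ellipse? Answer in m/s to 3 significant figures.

Semi-major axis of the transfer orbit: a_t = (7280 + 54500)/2 = 30890 km.
At apoapsis, r = 54500 km.
From the vis-viva equation, v = √[μ(2/r − 1/a_t)] = 1.313 km/s.

v = 1310 m/s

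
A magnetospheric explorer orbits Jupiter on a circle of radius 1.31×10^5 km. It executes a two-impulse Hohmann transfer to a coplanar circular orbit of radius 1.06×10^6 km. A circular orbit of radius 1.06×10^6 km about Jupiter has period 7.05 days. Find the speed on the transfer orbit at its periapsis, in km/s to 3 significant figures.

From Kepler's third law T² = 4π²r³/μ at r = 1.06×10^6 km, T = 7.05 days = 7.05 × 86400 s = 6.0912×10^5 s: μ = 4π²r³/T² = 1.26728×10^8 km³/s².
Semi-major axis of the transfer orbit: a_t = (1.310×10^5 + 1.060×10^6)/2 = 5.955×10^5 km.
The periapsis of the transfer ellipse is at r = 1.310×10^5 km.
Applying v² = μ(2/r − 1/a_t): v = 41.50 km/s.

v = 41.5 km/s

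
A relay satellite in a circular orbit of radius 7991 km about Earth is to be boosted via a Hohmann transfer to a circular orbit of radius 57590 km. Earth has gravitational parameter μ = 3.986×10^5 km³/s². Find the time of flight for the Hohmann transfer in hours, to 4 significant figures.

t = 8.207 hours

Semi-major axis of the transfer orbit: a_t = (7991 + 57590)/2 = 32790.5 km.
By Kepler's third law the transfer-orbit period is T = 2π√(a_t³/μ), so t = T/2 = 29546 s.
Converting: 29546 s ÷ 3600 s/hour = 8.207 hours.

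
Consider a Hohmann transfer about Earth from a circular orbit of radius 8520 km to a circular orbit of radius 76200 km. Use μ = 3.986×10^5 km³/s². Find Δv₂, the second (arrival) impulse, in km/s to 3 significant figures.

Transfer-ellipse semi-major axis a_t = (r₁ + r₂)/2 = (8520 + 76200)/2 = 42360 km.
Circular speed at r = 76200 km: v_c = √(μ/r) = 2.287 km/s.
Vis-viva on the transfer ellipse at r = 76200 km gives v_t = √[μ(2/r − 1/a_t)] = 1.026 km/s.
Δv₂ = |v_t − v_c| = |1.026 − 2.287| = 1.261 km/s.

Δv₂ = 1.26 km/s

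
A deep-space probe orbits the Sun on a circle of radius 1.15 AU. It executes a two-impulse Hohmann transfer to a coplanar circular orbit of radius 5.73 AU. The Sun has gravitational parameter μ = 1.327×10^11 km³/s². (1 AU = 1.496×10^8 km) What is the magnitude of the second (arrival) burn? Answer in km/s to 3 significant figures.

In km: r₁ = 1.15 × 1.496×10^8 = 1.7204×10^8 km; r₂ = 5.73 × 1.496×10^8 = 8.57208×10^8 km.
Semi-major axis of the transfer orbit: a_t = (1.7204×10^8 + 8.57208×10^8)/2 = 5.14624×10^8 km.
On the circular orbit at r = 8.57208×10^8 km, v_c = √(μ/r) = 12.442 km/s.
Vis-viva on the transfer ellipse at r = 8.57208×10^8 km gives v_t = √[μ(2/r − 1/a_t)] = 7.1939 km/s.
Δv₂ = |v_t − v_c| = |7.1939 − 12.442| = 5.248 km/s.

Δv₂ = 5.25 km/s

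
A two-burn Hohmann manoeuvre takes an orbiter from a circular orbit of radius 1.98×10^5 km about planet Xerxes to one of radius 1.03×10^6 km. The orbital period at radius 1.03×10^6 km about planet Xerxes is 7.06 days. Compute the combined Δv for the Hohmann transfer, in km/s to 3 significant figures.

From Kepler's third law T² = 4π²r³/μ at r = 1.03×10^6 km, T = 7.06 days = 7.06 × 86400 s = 6.09984×10^5 s: μ = 4π²r³/T² = 1.15940×10^8 km³/s².
Semi-major axis of the transfer orbit: a_t = (1.980×10^5 + 1.030×10^6)/2 = 6.140×10^5 km.
At r₁ the circular-orbit speed is v₁ = √(μ/r₁) = 24.198 km/s.
On the transfer ellipse at r₁, vis-viva gives v_p = √[μ(2/r₁ − 1/a_t)] = 31.341 km/s.
First burn Δv₁ = |v_p − v₁| = 7.143 km/s.
Circular speed at r₂: v₂ = √(μ/r₂) = 10.61 km/s.
Transfer-orbit speed at r₂: v_a = √[μ(2/r₂ − 1/a_t)] = 6.025 km/s.
Second burn Δv₂ = |v₂ − v_a| = 4.585 km/s.
Δv = Δv₁ + Δv₂ = 7.143 + 4.585 = 11.73 km/s.

Δv = 11.7 km/s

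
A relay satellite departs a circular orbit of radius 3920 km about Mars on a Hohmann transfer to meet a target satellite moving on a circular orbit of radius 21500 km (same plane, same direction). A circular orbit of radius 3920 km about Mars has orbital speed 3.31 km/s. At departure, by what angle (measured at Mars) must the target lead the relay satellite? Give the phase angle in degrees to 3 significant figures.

φ = 98.2°

From the circular-orbit relation v² = μ/r at r = 3920 km: μ = v²r = (3.31)² × 3920 = 42947.9 km³/s².
Semi-major axis of the transfer orbit: a_t = (3920 + 21500)/2 = 12710 km.
The half-period of the transfer ellipse is t = π√(a_t³/μ) = 21720 s.
Target angular speed ω₂ = √(μ/r₂³) = 6.574×10^-5 rad/s.
Angle swept by the target during transfer: ω₂·t = 1.428 rad = 81.82°.
The relay satellite traverses 180° on the transfer ellipse, so the target must lead by 180° − 81.82° = 98.2°.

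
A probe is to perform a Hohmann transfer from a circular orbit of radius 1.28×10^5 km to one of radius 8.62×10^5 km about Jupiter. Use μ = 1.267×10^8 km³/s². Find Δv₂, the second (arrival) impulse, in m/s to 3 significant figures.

The Hohmann ellipse has a_t = (r₁ + r₂)/2 = 4.950×10^5 km.
On the circular orbit at r = 8.620×10^5 km, v_c = √(μ/r) = 12.124 km/s.
Vis-viva on the transfer ellipse at r = 8.620×10^5 km gives v_t = √[μ(2/r − 1/a_t)] = 6.1651 km/s.
Δv₂ = |v_t − v_c| = |6.1651 − 12.124| = 5.959 km/s.

Δv₂ = 5960 m/s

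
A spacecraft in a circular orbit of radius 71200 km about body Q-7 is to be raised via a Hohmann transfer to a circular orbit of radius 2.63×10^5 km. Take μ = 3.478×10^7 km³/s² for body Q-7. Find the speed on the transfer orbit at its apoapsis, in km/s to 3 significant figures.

The Hohmann ellipse has a_t = (r₁ + r₂)/2 = 1.671×10^5 km.
The apoapsis of the transfer ellipse is at r = 2.630×10^5 km.
Vis-viva: v = √[μ(2/r − 1/a_t)] = √[3.478×10^7 × (2/2.630×10^5 − 1/1.671×10^5)] = 7.507 km/s.

v = 7.51 km/s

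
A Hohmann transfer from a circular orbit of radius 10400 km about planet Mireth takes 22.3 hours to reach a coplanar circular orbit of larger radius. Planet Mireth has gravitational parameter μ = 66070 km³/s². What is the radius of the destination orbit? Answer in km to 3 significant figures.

Transfer time t = 22.3 hours = 80280 s, and t = π√(a_t³/μ).
So a_t = (μ t²/π²)^(1/3) = (66070 × (80280)² / π²)^(1/3) = 35073 km.
Since a_t = (r₁ + r₂)/2, r₂ = 2a_t − r₁ = 2×35073 − 10400 = 59746 km.

r₂ = 59700 km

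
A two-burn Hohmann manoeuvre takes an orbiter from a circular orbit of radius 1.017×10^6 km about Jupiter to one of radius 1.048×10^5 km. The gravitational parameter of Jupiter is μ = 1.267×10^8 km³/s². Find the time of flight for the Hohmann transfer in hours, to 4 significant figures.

Transfer-ellipse semi-major axis a_t = (r₁ + r₂)/2 = (1.017×10^6 + 1.048×10^5)/2 = 5.609×10^5 km.
Transfer time t = π√(a_t³/μ) = π√((5.609×10^5)³ / 1.267×10^8) = 1.1724×10^5 s.
Converting: 1.1724×10^5 s ÷ 3600 s/hour = 32.57 hours.

t = 32.57 hours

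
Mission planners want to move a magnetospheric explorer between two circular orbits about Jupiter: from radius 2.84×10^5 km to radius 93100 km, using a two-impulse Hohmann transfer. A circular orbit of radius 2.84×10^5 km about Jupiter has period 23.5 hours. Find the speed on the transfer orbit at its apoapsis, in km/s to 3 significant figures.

From Kepler's third law T² = 4π²r³/μ at r = 2.84×10^5 km, T = 23.5 hours = 23.5 × 3600 s = 84600 s: μ = 4π²r³/T² = 1.26350×10^8 km³/s².
Transfer-ellipse semi-major axis a_t = (r₁ + r₂)/2 = (2.840×10^5 + 93100)/2 = 1.8855×10^5 km.
At apoapsis, r = 2.840×10^5 km.
Applying v² = μ(2/r − 1/a_t): v = 14.82 km/s.

v = 14.8 km/s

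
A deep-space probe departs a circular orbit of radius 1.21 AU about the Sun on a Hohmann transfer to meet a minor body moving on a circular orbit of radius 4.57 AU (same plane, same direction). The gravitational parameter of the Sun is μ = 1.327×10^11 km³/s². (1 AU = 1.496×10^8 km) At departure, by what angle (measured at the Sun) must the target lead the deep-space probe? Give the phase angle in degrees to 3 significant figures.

In km: r₁ = 1.21 × 1.496×10^8 = 1.81016×10^8 km; r₂ = 4.57 × 1.496×10^8 = 6.83672×10^8 km.
The Hohmann ellipse has a_t = (r₁ + r₂)/2 = 4.32344×10^8 km.
Transfer time t = π√(a_t³/μ) = 7.7528×10^7 s.
Target angular speed ω₂ = √(μ/r₂³) = 2.0378×10^-8 rad/s.
Angle swept by the target during transfer: ω₂·t = 1.5799 rad = 90.52°.
The deep-space probe traverses 180° on the transfer ellipse, so the target must lead by 180° − 90.52° = 89.5°.

φ = 89.5°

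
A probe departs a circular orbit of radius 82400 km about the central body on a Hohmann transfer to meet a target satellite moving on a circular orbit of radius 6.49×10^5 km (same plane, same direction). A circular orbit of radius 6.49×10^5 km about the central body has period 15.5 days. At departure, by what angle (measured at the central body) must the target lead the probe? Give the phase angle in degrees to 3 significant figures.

From Kepler's third law T² = 4π²r³/μ at r = 6.49×10^5 km, T = 15.5 days = 15.5 × 86400 s = 1.3392×10^6 s: μ = 4π²r³/T² = 6.01732×10^6 km³/s².
The Hohmann ellipse has a_t = (r₁ + r₂)/2 = 3.657×10^5 km.
Transfer time t = π√(a_t³/μ) = 2.8323×10^5 s.
Target angular speed ω₂ = √(μ/r₂³) = 4.6917×10^-6 rad/s.
Angle swept by the target during transfer: ω₂·t = 1.32883 rad = 76.14°.
Arrival is 180° from departure on the ellipse, so φ = 180° − 76.14° = 104°.

φ = 104°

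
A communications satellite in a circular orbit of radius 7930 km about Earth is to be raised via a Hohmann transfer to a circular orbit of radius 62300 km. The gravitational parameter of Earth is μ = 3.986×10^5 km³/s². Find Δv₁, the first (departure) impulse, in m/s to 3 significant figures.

Δv₁ = 2350 m/s

Semi-major axis of the transfer orbit: a_t = (7930 + 62300)/2 = 35115 km.
Circular speed at r = 7930 km: v_c = √(μ/r) = 7.0898 km/s.
Transfer-orbit speed at the same r (vis-viva, a = a_t): v_t = √[μ(2/r − 1/a_t)] = 9.4434 km/s.
Δv₁ = |v_t − v_c| = |9.4434 − 7.0898| = 2.354 km/s.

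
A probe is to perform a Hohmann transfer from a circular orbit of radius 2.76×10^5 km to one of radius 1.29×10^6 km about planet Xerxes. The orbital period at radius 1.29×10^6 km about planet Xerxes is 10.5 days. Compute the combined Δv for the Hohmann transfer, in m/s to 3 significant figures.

Δv = 9110 m/s

From Kepler's third law T² = 4π²r³/μ at r = 1.29×10^6 km, T = 10.5 days = 10.5 × 86400 s = 9.072×10^5 s: μ = 4π²r³/T² = 1.02973×10^8 km³/s².
Transfer-ellipse semi-major axis a_t = (r₁ + r₂)/2 = (2.760×10^5 + 1.290×10^6)/2 = 7.830×10^5 km.
Circular speed at r₁: v₁ = √(μ/r₁) = √(1.02973×10^8/2.760×10^5) = 19.316 km/s.
On the transfer ellipse at r₁, v² = μ(2/r − 1/a) gives v_p = √[μ(2/r₁ − 1/a_t)] = 24.793 km/s.
First burn Δv₁ = |v_p − v₁| = 5.477 km/s.
At r₂, v₂ = √(μ/r₂) = 8.934 km/s.
Transfer-orbit speed at r₂: v_a = √[μ(2/r₂ − 1/a_t)] = 5.304 km/s.
Second burn Δv₂ = |v₂ − v_a| = 3.630 km/s.
Total Δv = Δv₁ + Δv₂ = 9.107 km/s.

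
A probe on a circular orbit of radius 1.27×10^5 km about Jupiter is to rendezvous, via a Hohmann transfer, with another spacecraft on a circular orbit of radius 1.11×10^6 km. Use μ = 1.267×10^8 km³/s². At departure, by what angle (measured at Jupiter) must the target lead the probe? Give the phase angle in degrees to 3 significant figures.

φ = 105°

The Hohmann ellipse has a_t = (r₁ + r₂)/2 = 6.185×10^5 km.
Transfer time t = π√(a_t³/μ) = 1.3576×10^5 s.
The target's mean motion on its circular orbit is ω₂ = √(μ/r₂³) = 9.6251×10^-6 rad/s.
Angle swept by the target during transfer: ω₂·t = 1.3067 rad = 74.87°.
Arrival is 180° from departure on the ellipse, so φ = 180° − 74.87° = 105°.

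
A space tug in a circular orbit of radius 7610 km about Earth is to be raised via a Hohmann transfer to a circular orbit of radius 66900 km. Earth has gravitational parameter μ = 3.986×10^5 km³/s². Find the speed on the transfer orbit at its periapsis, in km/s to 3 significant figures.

v = 9.70 km/s

Transfer-ellipse semi-major axis a_t = (r₁ + r₂)/2 = (7610 + 66900)/2 = 37255 km.
The periapsis of the transfer ellipse is at r = 7610 km.
Applying v² = μ(2/r − 1/a_t): v = 9.698 km/s.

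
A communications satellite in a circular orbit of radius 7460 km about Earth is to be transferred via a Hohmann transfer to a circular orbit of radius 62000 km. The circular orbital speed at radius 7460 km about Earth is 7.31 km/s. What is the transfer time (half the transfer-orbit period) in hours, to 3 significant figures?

From the circular-orbit relation v² = μ/r at r = 7460 km: μ = v²r = (7.31)² × 7460 = 3.98633×10^5 km³/s².
Transfer-ellipse semi-major axis a_t = (r₁ + r₂)/2 = (7460 + 62000)/2 = 34730 km.
By Kepler's third law the transfer-orbit period is T = 2π√(a_t³/μ), so t = T/2 = 32205 s.
Converting: 32205 s ÷ 3600 s/hour = 8.95 hours.

t = 8.95 hours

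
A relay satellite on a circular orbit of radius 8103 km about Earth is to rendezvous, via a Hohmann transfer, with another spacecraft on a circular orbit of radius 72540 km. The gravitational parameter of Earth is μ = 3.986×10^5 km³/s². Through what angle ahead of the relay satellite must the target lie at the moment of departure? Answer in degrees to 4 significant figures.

Semi-major axis of the transfer orbit: a_t = (8103 + 72540)/2 = 40321.5 km.
Transfer time t = π√(a_t³/μ) = 40290 s.
Target angular speed ω₂ = √(μ/r₂³) = 3.231×10^-5 rad/s.
Angle swept by the target during transfer: ω₂·t = 1.302 rad = 74.60°.
Arrival is 180° from departure on the ellipse, so φ = 180° − 74.60° = 105.4°.

φ = 105.4°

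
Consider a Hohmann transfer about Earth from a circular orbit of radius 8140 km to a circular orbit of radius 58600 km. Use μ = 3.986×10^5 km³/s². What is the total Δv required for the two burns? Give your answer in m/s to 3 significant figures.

The Hohmann ellipse has a_t = (r₁ + r₂)/2 = 33370 km.
Circular speed at r₁: v₁ = √(μ/r₁) = √(3.986×10^5/8140) = 6.998 km/s.
On the transfer ellipse at r₁, vis-viva gives v_p = √[μ(2/r₁ − 1/a_t)] = 9.273 km/s.
First burn Δv₁ = |v_p − v₁| = 2.275 km/s.
Circular speed at r₂: v₂ = √(μ/r₂) = 2.608 km/s.
Transfer-orbit speed at r₂: v_a = √[μ(2/r₂ − 1/a_t)] = 1.288 km/s.
Second burn Δv₂ = |v₂ − v_a| = 1.320 km/s.
Δv = Δv₁ + Δv₂ = 2.275 + 1.320 = 3.595 km/s.

Δv = 3600 m/s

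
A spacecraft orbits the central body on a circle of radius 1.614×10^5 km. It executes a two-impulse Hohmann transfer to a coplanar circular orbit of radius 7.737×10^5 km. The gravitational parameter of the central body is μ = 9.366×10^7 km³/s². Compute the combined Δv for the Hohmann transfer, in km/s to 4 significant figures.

Δv = 11.44 km/s

Transfer-ellipse semi-major axis a_t = (r₁ + r₂)/2 = (1.614×10^5 + 7.737×10^5)/2 = 4.6755×10^5 km.
Circular speed at r₁: v₁ = √(μ/r₁) = √(9.366×10^7/1.614×10^5) = 24.089 km/s.
On the transfer ellipse at r₁, vis-viva gives v_p = √[μ(2/r₁ − 1/a_t)] = 30.988 km/s.
First burn Δv₁ = |v_p − v₁| = 6.899 km/s.
Circular speed at r₂: v₂ = √(μ/r₂) = 11.002 km/s.
Transfer-orbit speed at r₂: v_a = √[μ(2/r₂ − 1/a_t)] = 6.4644 km/s.
Second burn Δv₂ = |v₂ − v_a| = 4.538 km/s.
Total Δv = Δv₁ + Δv₂ = 11.44 km/s.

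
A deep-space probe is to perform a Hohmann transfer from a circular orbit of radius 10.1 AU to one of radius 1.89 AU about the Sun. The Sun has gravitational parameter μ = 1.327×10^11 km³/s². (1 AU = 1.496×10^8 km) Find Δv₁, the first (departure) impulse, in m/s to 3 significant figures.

Δv₁ = 4110 m/s

In km: r₁ = 10.1 × 1.496×10^8 = 1.51096×10^9 km; r₂ = 1.89 × 1.496×10^8 = 2.82744×10^8 km.
Semi-major axis of the transfer orbit: a_t = (1.51096×10^9 + 2.82744×10^8)/2 = 8.96852×10^8 km.
Circular speed at r = 1.51096×10^9 km: v_c = √(μ/r) = 9.3715 km/s.
Transfer-orbit speed at the same r (vis-viva, a = a_t): v_t = √[μ(2/r − 1/a_t)] = 5.2619 km/s.
Δv₁ = |v_t − v_c| = |5.2619 − 9.3715| = 4.110 km/s.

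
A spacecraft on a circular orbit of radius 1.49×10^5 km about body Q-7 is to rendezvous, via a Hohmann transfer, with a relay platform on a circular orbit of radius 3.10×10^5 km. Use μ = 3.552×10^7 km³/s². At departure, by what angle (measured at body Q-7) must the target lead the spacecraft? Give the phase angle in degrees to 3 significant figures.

Semi-major axis of the transfer orbit: a_t = (1.490×10^5 + 3.100×10^5)/2 = 2.295×10^5 km.
Transfer time t = π√(a_t³/μ) = 57955 s.
The target's mean motion on its circular orbit is ω₂ = √(μ/r₂³) = 3.4530×10^-5 rad/s.
Angle swept by the target during transfer: ω₂·t = 2.0012 rad = 114.7°.
Arrival is 180° from departure on the ellipse, so φ = 180° − 114.7° = 65.3°.

φ = 65.3°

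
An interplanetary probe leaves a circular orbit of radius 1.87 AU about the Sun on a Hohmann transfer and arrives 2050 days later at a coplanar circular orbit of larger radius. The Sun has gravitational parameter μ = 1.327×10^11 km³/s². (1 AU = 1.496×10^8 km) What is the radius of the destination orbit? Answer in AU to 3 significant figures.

In km: r₁ = 1.87 × 1.496×10^8 = 2.79752×10^8 km.
Transfer time t = 2050 days = 1.7712×10^8 s, and t = π√(a_t³/μ).
So a_t = (μ t²/π²)^(1/3) = (1.327×10^11 × (1.7712×10^8)² / π²)^(1/3) = 7.4996×10^8 km.
Since a_t = (r₁ + r₂)/2, r₂ = 2a_t − r₁ = 2×7.4996×10^8 − 2.79752×10^8 = 1.220168×10^9 km.
In AU: r₂ = 1.220168×10^9 / 1.496×10^8 = 8.16 AU.

r₂ = 8.16 AU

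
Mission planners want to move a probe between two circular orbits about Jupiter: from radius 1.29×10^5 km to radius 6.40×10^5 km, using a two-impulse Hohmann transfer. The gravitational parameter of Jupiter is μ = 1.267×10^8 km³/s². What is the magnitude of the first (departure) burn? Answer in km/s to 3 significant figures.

Δv₁ = 9.09 km/s

Transfer-ellipse semi-major axis a_t = (r₁ + r₂)/2 = (1.290×10^5 + 6.400×10^5)/2 = 3.845×10^5 km.
Circular speed at r = 1.290×10^5 km: v_c = √(μ/r) = 31.340 km/s.
Vis-viva on the transfer ellipse at r = 1.290×10^5 km gives v_t = √[μ(2/r − 1/a_t)] = 40.433 km/s.
Δv₁ = |v_t − v_c| = |40.433 − 31.340| = 9.093 km/s.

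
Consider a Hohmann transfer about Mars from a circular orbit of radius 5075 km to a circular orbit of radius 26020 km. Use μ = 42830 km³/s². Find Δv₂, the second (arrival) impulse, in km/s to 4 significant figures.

Δv₂ = 0.5500 km/s

The Hohmann ellipse has a_t = (r₁ + r₂)/2 = 15547.5 km.
On the circular orbit at r = 26020 km, v_c = √(μ/r) = 1.283 km/s.
Transfer-orbit speed at the same r (vis-viva, a = a_t): v_t = √[μ(2/r − 1/a_t)] = 0.7330 km/s.
Δv₂ = |v_t − v_c| = |0.7330 − 1.283| = 0.5500 km/s.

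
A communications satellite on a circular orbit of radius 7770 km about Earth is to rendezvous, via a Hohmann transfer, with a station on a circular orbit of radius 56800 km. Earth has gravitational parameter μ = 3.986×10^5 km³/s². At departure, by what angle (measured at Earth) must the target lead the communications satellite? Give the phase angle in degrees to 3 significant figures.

φ = 103°

The Hohmann ellipse has a_t = (r₁ + r₂)/2 = 32285 km.
Transfer time t = π√(a_t³/μ) = 28865.7 s.
The target's mean motion on its circular orbit is ω₂ = √(μ/r₂³) = 4.66387×10^-5 rad/s.
Angle swept by the target during transfer: ω₂·t = 1.346259 rad = 77.13°.
Arrival is 180° from departure on the ellipse, so φ = 180° − 77.13° = 103°.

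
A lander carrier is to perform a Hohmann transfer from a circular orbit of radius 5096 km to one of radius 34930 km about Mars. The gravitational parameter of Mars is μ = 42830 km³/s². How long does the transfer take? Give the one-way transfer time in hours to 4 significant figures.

Transfer-ellipse semi-major axis a_t = (r₁ + r₂)/2 = (5096 + 34930)/2 = 20013 km.
Transfer time t = π√(a_t³/μ) = π√((20013)³ / 42830) = 42980 s.
Converting: 42980 s ÷ 3600 s/hour = 11.94 hours.

t = 11.94 hours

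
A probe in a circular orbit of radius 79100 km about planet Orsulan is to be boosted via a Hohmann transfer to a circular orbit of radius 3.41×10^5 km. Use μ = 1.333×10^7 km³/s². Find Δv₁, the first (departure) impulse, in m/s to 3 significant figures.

Semi-major axis of the transfer orbit: a_t = (79100 + 3.410×10^5)/2 = 2.1005×10^5 km.
Circular speed at r = 79100 km: v_c = √(μ/r) = 12.9816 km/s.
Transfer-orbit speed at the same r (vis-viva, a = a_t): v_t = √[μ(2/r − 1/a_t)] = 16.5403 km/s.
Δv₁ = |v_t − v_c| = |16.5403 − 12.9816| = 3.559 km/s.

Δv₁ = 3560 m/s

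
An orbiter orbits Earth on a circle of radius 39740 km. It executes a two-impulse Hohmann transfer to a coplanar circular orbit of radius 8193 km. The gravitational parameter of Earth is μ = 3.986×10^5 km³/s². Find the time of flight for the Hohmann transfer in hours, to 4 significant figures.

t = 5.128 hours

Semi-major axis of the transfer orbit: a_t = (39740 + 8193)/2 = 23966.5 km.
By Kepler's third law the transfer-orbit period is T = 2π√(a_t³/μ), so t = T/2 = 18460 s.
Converting: 18460 s ÷ 3600 s/hour = 5.128 hours.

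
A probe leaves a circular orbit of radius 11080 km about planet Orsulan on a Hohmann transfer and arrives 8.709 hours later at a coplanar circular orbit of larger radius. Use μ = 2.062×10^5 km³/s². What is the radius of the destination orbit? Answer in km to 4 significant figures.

r₂ = 43690 km

Transfer time t = 8.709 hours = 31352.4 s, and t = π√(a_t³/μ).
So a_t = (μ t²/π²)^(1/3) = (2.062×10^5 × (31352.4)² / π²)^(1/3) = 27385 km.
Since a_t = (r₁ + r₂)/2, r₂ = 2a_t − r₁ = 2×27385 − 11080 = 43690 km.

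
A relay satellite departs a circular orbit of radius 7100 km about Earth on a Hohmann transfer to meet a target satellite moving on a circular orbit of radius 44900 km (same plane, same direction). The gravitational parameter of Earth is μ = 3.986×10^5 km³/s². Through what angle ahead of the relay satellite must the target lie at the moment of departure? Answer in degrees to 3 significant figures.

Transfer-ellipse semi-major axis a_t = (r₁ + r₂)/2 = (7100 + 44900)/2 = 26000 km.
Transfer time t = π√(a_t³/μ) = 20861.3 s.
The target's mean motion on its circular orbit is ω₂ = √(μ/r₂³) = 6.63589×10^-5 rad/s.
Angle swept by the target during transfer: ω₂·t = 1.38433 rad = 79.32°.
Arrival is 180° from departure on the ellipse, so φ = 180° − 79.32° = 101°.

φ = 101°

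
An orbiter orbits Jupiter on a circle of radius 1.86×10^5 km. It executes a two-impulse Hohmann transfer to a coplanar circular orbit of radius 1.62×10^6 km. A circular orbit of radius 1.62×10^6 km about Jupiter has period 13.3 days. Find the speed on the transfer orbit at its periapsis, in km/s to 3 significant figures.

v = 35.0 km/s

From Kepler's third law T² = 4π²r³/μ at r = 1.62×10^6 km, T = 13.3 days = 13.3 × 86400 s = 1.14912×10^6 s: μ = 4π²r³/T² = 1.27108×10^8 km³/s².
Semi-major axis of the transfer orbit: a_t = (1.860×10^5 + 1.620×10^6)/2 = 9.030×10^5 km.
The periapsis of the transfer ellipse is at r = 1.860×10^5 km.
Vis-viva: v = √[μ(2/r − 1/a_t)] = √[1.27108×10^8 × (2/1.860×10^5 − 1/9.030×10^5)] = 35.01 km/s.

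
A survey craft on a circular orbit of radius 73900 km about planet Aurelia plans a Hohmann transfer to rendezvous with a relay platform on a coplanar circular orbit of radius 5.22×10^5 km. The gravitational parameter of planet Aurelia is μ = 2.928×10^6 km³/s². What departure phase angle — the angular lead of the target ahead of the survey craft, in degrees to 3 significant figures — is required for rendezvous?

Transfer-ellipse semi-major axis a_t = (r₁ + r₂)/2 = (73900 + 5.220×10^5)/2 = 2.9795×10^5 km.
Transfer time t = π√(a_t³/μ) = 2.985929×10^5 s.
The target's mean motion on its circular orbit is ω₂ = √(μ/r₂³) = 4.537115×10^-6 rad/s.
Angle swept by the target during transfer: ω₂·t = 1.3548 rad = 77.62°.
The survey craft traverses 180° on the transfer ellipse, so the target must lead by 180° − 77.62° = 102°.

φ = 102°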